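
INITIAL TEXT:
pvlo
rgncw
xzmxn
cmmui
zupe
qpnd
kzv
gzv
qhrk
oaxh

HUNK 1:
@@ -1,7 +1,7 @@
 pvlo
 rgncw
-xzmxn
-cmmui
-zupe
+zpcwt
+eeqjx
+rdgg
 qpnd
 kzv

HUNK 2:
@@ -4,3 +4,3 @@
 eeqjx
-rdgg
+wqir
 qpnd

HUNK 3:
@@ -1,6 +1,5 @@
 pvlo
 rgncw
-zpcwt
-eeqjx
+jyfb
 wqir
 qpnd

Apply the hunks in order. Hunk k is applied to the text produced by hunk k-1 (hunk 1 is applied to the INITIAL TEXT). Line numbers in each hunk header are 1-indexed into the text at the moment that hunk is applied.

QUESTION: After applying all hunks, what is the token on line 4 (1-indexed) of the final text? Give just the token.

Hunk 1: at line 1 remove [xzmxn,cmmui,zupe] add [zpcwt,eeqjx,rdgg] -> 10 lines: pvlo rgncw zpcwt eeqjx rdgg qpnd kzv gzv qhrk oaxh
Hunk 2: at line 4 remove [rdgg] add [wqir] -> 10 lines: pvlo rgncw zpcwt eeqjx wqir qpnd kzv gzv qhrk oaxh
Hunk 3: at line 1 remove [zpcwt,eeqjx] add [jyfb] -> 9 lines: pvlo rgncw jyfb wqir qpnd kzv gzv qhrk oaxh
Final line 4: wqir

Answer: wqir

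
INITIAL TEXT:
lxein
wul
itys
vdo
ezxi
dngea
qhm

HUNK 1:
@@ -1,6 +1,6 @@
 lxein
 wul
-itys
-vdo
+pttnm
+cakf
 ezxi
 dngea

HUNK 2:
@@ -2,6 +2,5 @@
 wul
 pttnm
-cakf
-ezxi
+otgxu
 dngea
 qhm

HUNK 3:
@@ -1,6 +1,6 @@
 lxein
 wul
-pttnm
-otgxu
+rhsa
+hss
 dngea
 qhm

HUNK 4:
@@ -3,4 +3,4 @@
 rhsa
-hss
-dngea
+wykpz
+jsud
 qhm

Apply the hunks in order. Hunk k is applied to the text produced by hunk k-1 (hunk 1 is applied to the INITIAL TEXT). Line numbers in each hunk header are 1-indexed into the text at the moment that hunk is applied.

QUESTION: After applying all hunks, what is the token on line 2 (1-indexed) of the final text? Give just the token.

Hunk 1: at line 1 remove [itys,vdo] add [pttnm,cakf] -> 7 lines: lxein wul pttnm cakf ezxi dngea qhm
Hunk 2: at line 2 remove [cakf,ezxi] add [otgxu] -> 6 lines: lxein wul pttnm otgxu dngea qhm
Hunk 3: at line 1 remove [pttnm,otgxu] add [rhsa,hss] -> 6 lines: lxein wul rhsa hss dngea qhm
Hunk 4: at line 3 remove [hss,dngea] add [wykpz,jsud] -> 6 lines: lxein wul rhsa wykpz jsud qhm
Final line 2: wul

Answer: wul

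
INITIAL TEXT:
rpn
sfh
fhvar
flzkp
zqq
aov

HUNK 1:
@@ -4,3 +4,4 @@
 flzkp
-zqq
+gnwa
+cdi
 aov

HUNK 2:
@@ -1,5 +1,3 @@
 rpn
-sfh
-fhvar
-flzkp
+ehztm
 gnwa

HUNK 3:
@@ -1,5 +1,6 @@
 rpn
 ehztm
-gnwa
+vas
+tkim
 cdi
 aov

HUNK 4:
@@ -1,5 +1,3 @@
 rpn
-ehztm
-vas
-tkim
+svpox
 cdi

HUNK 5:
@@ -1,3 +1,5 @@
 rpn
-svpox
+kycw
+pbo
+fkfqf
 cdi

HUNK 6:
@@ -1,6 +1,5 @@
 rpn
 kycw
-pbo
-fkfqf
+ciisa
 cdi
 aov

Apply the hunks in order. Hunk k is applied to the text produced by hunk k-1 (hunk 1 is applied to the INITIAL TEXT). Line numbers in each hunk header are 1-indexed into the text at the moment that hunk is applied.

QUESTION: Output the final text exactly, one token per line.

Answer: rpn
kycw
ciisa
cdi
aov

Derivation:
Hunk 1: at line 4 remove [zqq] add [gnwa,cdi] -> 7 lines: rpn sfh fhvar flzkp gnwa cdi aov
Hunk 2: at line 1 remove [sfh,fhvar,flzkp] add [ehztm] -> 5 lines: rpn ehztm gnwa cdi aov
Hunk 3: at line 1 remove [gnwa] add [vas,tkim] -> 6 lines: rpn ehztm vas tkim cdi aov
Hunk 4: at line 1 remove [ehztm,vas,tkim] add [svpox] -> 4 lines: rpn svpox cdi aov
Hunk 5: at line 1 remove [svpox] add [kycw,pbo,fkfqf] -> 6 lines: rpn kycw pbo fkfqf cdi aov
Hunk 6: at line 1 remove [pbo,fkfqf] add [ciisa] -> 5 lines: rpn kycw ciisa cdi aov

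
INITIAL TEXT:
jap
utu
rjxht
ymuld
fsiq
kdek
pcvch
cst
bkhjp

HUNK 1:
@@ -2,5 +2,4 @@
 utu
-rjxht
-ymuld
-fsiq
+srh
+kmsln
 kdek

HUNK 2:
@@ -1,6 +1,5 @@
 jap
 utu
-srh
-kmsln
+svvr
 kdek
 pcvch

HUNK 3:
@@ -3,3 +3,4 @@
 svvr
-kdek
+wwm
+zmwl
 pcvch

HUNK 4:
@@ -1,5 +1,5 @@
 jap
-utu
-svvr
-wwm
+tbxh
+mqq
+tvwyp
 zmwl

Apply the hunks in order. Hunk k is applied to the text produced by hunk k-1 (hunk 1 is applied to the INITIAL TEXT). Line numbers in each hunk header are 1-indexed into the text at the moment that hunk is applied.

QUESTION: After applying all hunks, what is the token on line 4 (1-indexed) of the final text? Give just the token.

Hunk 1: at line 2 remove [rjxht,ymuld,fsiq] add [srh,kmsln] -> 8 lines: jap utu srh kmsln kdek pcvch cst bkhjp
Hunk 2: at line 1 remove [srh,kmsln] add [svvr] -> 7 lines: jap utu svvr kdek pcvch cst bkhjp
Hunk 3: at line 3 remove [kdek] add [wwm,zmwl] -> 8 lines: jap utu svvr wwm zmwl pcvch cst bkhjp
Hunk 4: at line 1 remove [utu,svvr,wwm] add [tbxh,mqq,tvwyp] -> 8 lines: jap tbxh mqq tvwyp zmwl pcvch cst bkhjp
Final line 4: tvwyp

Answer: tvwyp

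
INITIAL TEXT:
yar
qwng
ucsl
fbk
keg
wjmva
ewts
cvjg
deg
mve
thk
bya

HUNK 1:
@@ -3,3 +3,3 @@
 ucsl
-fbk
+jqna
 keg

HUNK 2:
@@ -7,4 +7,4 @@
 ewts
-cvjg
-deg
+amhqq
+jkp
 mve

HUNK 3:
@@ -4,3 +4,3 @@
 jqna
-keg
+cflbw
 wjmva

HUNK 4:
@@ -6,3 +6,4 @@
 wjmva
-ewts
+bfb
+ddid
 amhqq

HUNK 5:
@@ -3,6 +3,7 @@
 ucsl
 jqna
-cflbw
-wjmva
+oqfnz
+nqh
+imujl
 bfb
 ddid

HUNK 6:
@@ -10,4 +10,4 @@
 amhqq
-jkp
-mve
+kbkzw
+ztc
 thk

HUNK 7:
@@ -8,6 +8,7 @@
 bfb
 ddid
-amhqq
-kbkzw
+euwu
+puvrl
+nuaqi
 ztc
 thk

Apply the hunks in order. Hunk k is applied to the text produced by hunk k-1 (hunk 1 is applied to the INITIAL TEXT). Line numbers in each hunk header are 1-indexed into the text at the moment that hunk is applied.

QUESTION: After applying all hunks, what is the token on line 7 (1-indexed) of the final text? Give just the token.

Answer: imujl

Derivation:
Hunk 1: at line 3 remove [fbk] add [jqna] -> 12 lines: yar qwng ucsl jqna keg wjmva ewts cvjg deg mve thk bya
Hunk 2: at line 7 remove [cvjg,deg] add [amhqq,jkp] -> 12 lines: yar qwng ucsl jqna keg wjmva ewts amhqq jkp mve thk bya
Hunk 3: at line 4 remove [keg] add [cflbw] -> 12 lines: yar qwng ucsl jqna cflbw wjmva ewts amhqq jkp mve thk bya
Hunk 4: at line 6 remove [ewts] add [bfb,ddid] -> 13 lines: yar qwng ucsl jqna cflbw wjmva bfb ddid amhqq jkp mve thk bya
Hunk 5: at line 3 remove [cflbw,wjmva] add [oqfnz,nqh,imujl] -> 14 lines: yar qwng ucsl jqna oqfnz nqh imujl bfb ddid amhqq jkp mve thk bya
Hunk 6: at line 10 remove [jkp,mve] add [kbkzw,ztc] -> 14 lines: yar qwng ucsl jqna oqfnz nqh imujl bfb ddid amhqq kbkzw ztc thk bya
Hunk 7: at line 8 remove [amhqq,kbkzw] add [euwu,puvrl,nuaqi] -> 15 lines: yar qwng ucsl jqna oqfnz nqh imujl bfb ddid euwu puvrl nuaqi ztc thk bya
Final line 7: imujl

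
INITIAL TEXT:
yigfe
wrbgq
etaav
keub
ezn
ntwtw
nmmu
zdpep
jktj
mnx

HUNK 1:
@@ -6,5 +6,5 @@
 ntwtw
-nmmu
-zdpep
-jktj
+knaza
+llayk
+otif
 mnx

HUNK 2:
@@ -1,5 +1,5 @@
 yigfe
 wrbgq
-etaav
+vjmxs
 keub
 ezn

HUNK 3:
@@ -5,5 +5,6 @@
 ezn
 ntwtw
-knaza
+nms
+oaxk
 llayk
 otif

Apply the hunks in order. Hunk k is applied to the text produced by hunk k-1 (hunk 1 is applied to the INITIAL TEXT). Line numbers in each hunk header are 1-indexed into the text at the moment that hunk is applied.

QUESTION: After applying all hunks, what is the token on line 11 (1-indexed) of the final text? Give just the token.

Answer: mnx

Derivation:
Hunk 1: at line 6 remove [nmmu,zdpep,jktj] add [knaza,llayk,otif] -> 10 lines: yigfe wrbgq etaav keub ezn ntwtw knaza llayk otif mnx
Hunk 2: at line 1 remove [etaav] add [vjmxs] -> 10 lines: yigfe wrbgq vjmxs keub ezn ntwtw knaza llayk otif mnx
Hunk 3: at line 5 remove [knaza] add [nms,oaxk] -> 11 lines: yigfe wrbgq vjmxs keub ezn ntwtw nms oaxk llayk otif mnx
Final line 11: mnx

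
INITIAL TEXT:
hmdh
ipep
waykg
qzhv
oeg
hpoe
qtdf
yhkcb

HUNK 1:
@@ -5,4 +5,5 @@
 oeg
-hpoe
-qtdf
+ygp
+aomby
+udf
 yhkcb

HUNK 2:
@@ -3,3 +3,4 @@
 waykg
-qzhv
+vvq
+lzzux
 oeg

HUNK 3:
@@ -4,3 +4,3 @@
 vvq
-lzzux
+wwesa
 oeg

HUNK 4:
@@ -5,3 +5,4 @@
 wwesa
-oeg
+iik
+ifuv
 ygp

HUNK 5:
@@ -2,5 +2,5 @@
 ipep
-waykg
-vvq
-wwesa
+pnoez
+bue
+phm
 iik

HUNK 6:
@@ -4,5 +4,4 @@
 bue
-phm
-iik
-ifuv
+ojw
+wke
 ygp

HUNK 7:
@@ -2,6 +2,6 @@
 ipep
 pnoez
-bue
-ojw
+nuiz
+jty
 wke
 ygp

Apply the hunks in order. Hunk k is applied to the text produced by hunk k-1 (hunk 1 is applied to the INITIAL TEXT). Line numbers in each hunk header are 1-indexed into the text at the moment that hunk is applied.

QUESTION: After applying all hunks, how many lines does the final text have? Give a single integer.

Hunk 1: at line 5 remove [hpoe,qtdf] add [ygp,aomby,udf] -> 9 lines: hmdh ipep waykg qzhv oeg ygp aomby udf yhkcb
Hunk 2: at line 3 remove [qzhv] add [vvq,lzzux] -> 10 lines: hmdh ipep waykg vvq lzzux oeg ygp aomby udf yhkcb
Hunk 3: at line 4 remove [lzzux] add [wwesa] -> 10 lines: hmdh ipep waykg vvq wwesa oeg ygp aomby udf yhkcb
Hunk 4: at line 5 remove [oeg] add [iik,ifuv] -> 11 lines: hmdh ipep waykg vvq wwesa iik ifuv ygp aomby udf yhkcb
Hunk 5: at line 2 remove [waykg,vvq,wwesa] add [pnoez,bue,phm] -> 11 lines: hmdh ipep pnoez bue phm iik ifuv ygp aomby udf yhkcb
Hunk 6: at line 4 remove [phm,iik,ifuv] add [ojw,wke] -> 10 lines: hmdh ipep pnoez bue ojw wke ygp aomby udf yhkcb
Hunk 7: at line 2 remove [bue,ojw] add [nuiz,jty] -> 10 lines: hmdh ipep pnoez nuiz jty wke ygp aomby udf yhkcb
Final line count: 10

Answer: 10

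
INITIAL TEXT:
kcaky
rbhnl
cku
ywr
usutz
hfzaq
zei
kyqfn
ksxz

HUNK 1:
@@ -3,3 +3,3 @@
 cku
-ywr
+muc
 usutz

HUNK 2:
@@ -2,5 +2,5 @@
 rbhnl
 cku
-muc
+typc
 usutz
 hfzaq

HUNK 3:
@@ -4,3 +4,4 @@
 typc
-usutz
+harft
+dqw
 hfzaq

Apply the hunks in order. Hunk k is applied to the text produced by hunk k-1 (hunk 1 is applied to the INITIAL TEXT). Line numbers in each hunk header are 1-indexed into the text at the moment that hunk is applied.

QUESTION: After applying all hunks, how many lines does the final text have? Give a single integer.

Answer: 10

Derivation:
Hunk 1: at line 3 remove [ywr] add [muc] -> 9 lines: kcaky rbhnl cku muc usutz hfzaq zei kyqfn ksxz
Hunk 2: at line 2 remove [muc] add [typc] -> 9 lines: kcaky rbhnl cku typc usutz hfzaq zei kyqfn ksxz
Hunk 3: at line 4 remove [usutz] add [harft,dqw] -> 10 lines: kcaky rbhnl cku typc harft dqw hfzaq zei kyqfn ksxz
Final line count: 10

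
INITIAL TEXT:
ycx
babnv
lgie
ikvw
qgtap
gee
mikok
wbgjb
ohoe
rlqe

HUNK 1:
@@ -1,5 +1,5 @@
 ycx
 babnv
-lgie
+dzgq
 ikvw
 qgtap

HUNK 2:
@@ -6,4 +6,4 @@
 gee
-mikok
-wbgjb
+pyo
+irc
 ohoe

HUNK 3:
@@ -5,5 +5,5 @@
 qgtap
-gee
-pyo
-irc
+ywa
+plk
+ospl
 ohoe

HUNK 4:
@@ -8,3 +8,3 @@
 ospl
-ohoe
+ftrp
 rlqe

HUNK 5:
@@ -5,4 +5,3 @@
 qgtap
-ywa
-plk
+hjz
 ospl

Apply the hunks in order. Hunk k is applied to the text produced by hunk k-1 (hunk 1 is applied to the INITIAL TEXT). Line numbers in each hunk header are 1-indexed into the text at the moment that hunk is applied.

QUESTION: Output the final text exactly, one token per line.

Hunk 1: at line 1 remove [lgie] add [dzgq] -> 10 lines: ycx babnv dzgq ikvw qgtap gee mikok wbgjb ohoe rlqe
Hunk 2: at line 6 remove [mikok,wbgjb] add [pyo,irc] -> 10 lines: ycx babnv dzgq ikvw qgtap gee pyo irc ohoe rlqe
Hunk 3: at line 5 remove [gee,pyo,irc] add [ywa,plk,ospl] -> 10 lines: ycx babnv dzgq ikvw qgtap ywa plk ospl ohoe rlqe
Hunk 4: at line 8 remove [ohoe] add [ftrp] -> 10 lines: ycx babnv dzgq ikvw qgtap ywa plk ospl ftrp rlqe
Hunk 5: at line 5 remove [ywa,plk] add [hjz] -> 9 lines: ycx babnv dzgq ikvw qgtap hjz ospl ftrp rlqe

Answer: ycx
babnv
dzgq
ikvw
qgtap
hjz
ospl
ftrp
rlqe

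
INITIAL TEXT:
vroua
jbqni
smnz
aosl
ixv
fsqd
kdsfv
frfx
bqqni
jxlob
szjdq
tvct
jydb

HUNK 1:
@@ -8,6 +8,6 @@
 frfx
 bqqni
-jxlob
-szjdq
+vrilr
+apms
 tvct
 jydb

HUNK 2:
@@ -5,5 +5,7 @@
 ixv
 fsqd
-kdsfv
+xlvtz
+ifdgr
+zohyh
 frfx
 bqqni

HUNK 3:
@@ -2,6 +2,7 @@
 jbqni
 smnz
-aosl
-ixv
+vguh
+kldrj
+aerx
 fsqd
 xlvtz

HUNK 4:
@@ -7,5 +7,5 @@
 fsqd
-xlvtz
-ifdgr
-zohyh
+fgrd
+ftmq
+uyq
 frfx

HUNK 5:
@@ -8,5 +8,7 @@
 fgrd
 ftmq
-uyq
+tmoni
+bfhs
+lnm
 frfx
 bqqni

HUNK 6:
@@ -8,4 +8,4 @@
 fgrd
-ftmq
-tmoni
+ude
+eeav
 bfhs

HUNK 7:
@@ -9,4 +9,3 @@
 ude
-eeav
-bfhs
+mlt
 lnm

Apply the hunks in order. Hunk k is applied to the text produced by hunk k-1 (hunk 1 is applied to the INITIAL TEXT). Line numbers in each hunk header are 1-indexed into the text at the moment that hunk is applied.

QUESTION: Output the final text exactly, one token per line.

Answer: vroua
jbqni
smnz
vguh
kldrj
aerx
fsqd
fgrd
ude
mlt
lnm
frfx
bqqni
vrilr
apms
tvct
jydb

Derivation:
Hunk 1: at line 8 remove [jxlob,szjdq] add [vrilr,apms] -> 13 lines: vroua jbqni smnz aosl ixv fsqd kdsfv frfx bqqni vrilr apms tvct jydb
Hunk 2: at line 5 remove [kdsfv] add [xlvtz,ifdgr,zohyh] -> 15 lines: vroua jbqni smnz aosl ixv fsqd xlvtz ifdgr zohyh frfx bqqni vrilr apms tvct jydb
Hunk 3: at line 2 remove [aosl,ixv] add [vguh,kldrj,aerx] -> 16 lines: vroua jbqni smnz vguh kldrj aerx fsqd xlvtz ifdgr zohyh frfx bqqni vrilr apms tvct jydb
Hunk 4: at line 7 remove [xlvtz,ifdgr,zohyh] add [fgrd,ftmq,uyq] -> 16 lines: vroua jbqni smnz vguh kldrj aerx fsqd fgrd ftmq uyq frfx bqqni vrilr apms tvct jydb
Hunk 5: at line 8 remove [uyq] add [tmoni,bfhs,lnm] -> 18 lines: vroua jbqni smnz vguh kldrj aerx fsqd fgrd ftmq tmoni bfhs lnm frfx bqqni vrilr apms tvct jydb
Hunk 6: at line 8 remove [ftmq,tmoni] add [ude,eeav] -> 18 lines: vroua jbqni smnz vguh kldrj aerx fsqd fgrd ude eeav bfhs lnm frfx bqqni vrilr apms tvct jydb
Hunk 7: at line 9 remove [eeav,bfhs] add [mlt] -> 17 lines: vroua jbqni smnz vguh kldrj aerx fsqd fgrd ude mlt lnm frfx bqqni vrilr apms tvct jydb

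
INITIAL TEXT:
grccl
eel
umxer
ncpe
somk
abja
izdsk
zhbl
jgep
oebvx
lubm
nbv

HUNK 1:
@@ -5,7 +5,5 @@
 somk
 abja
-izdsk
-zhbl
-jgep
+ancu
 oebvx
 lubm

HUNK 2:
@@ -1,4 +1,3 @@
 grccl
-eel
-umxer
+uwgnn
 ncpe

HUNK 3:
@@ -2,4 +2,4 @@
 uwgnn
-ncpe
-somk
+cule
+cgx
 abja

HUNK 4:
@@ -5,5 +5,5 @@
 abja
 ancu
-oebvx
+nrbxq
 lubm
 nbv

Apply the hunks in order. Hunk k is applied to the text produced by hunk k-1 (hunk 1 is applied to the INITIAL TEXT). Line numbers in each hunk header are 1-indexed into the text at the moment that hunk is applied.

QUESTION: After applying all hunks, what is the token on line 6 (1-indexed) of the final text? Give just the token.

Answer: ancu

Derivation:
Hunk 1: at line 5 remove [izdsk,zhbl,jgep] add [ancu] -> 10 lines: grccl eel umxer ncpe somk abja ancu oebvx lubm nbv
Hunk 2: at line 1 remove [eel,umxer] add [uwgnn] -> 9 lines: grccl uwgnn ncpe somk abja ancu oebvx lubm nbv
Hunk 3: at line 2 remove [ncpe,somk] add [cule,cgx] -> 9 lines: grccl uwgnn cule cgx abja ancu oebvx lubm nbv
Hunk 4: at line 5 remove [oebvx] add [nrbxq] -> 9 lines: grccl uwgnn cule cgx abja ancu nrbxq lubm nbv
Final line 6: ancu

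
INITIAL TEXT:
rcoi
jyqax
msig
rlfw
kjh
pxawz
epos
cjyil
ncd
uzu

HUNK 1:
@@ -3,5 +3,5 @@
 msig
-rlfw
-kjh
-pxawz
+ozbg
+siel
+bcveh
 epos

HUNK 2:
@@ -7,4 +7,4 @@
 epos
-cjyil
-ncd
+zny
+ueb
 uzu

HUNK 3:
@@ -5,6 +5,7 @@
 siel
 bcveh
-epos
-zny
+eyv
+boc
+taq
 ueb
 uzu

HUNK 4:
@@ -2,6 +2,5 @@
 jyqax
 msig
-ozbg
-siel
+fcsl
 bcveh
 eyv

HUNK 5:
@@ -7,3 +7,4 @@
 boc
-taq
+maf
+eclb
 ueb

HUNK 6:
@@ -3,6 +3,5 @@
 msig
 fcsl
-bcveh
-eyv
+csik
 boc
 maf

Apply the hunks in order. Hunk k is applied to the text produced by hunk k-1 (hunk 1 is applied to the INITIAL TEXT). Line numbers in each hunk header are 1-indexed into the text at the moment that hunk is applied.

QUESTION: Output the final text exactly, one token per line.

Answer: rcoi
jyqax
msig
fcsl
csik
boc
maf
eclb
ueb
uzu

Derivation:
Hunk 1: at line 3 remove [rlfw,kjh,pxawz] add [ozbg,siel,bcveh] -> 10 lines: rcoi jyqax msig ozbg siel bcveh epos cjyil ncd uzu
Hunk 2: at line 7 remove [cjyil,ncd] add [zny,ueb] -> 10 lines: rcoi jyqax msig ozbg siel bcveh epos zny ueb uzu
Hunk 3: at line 5 remove [epos,zny] add [eyv,boc,taq] -> 11 lines: rcoi jyqax msig ozbg siel bcveh eyv boc taq ueb uzu
Hunk 4: at line 2 remove [ozbg,siel] add [fcsl] -> 10 lines: rcoi jyqax msig fcsl bcveh eyv boc taq ueb uzu
Hunk 5: at line 7 remove [taq] add [maf,eclb] -> 11 lines: rcoi jyqax msig fcsl bcveh eyv boc maf eclb ueb uzu
Hunk 6: at line 3 remove [bcveh,eyv] add [csik] -> 10 lines: rcoi jyqax msig fcsl csik boc maf eclb ueb uzu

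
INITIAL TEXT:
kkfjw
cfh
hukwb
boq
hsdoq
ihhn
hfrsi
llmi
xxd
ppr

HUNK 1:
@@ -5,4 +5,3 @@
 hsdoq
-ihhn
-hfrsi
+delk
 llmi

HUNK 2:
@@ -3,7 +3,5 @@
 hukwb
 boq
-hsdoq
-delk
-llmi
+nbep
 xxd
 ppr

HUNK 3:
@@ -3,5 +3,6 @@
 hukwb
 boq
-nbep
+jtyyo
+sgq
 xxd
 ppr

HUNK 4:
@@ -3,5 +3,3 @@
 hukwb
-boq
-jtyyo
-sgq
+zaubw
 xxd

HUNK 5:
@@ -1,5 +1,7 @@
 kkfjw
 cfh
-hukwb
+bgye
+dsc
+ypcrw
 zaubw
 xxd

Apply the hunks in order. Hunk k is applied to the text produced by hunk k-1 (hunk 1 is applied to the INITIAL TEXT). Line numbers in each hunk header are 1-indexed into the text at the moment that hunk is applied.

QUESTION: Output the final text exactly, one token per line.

Answer: kkfjw
cfh
bgye
dsc
ypcrw
zaubw
xxd
ppr

Derivation:
Hunk 1: at line 5 remove [ihhn,hfrsi] add [delk] -> 9 lines: kkfjw cfh hukwb boq hsdoq delk llmi xxd ppr
Hunk 2: at line 3 remove [hsdoq,delk,llmi] add [nbep] -> 7 lines: kkfjw cfh hukwb boq nbep xxd ppr
Hunk 3: at line 3 remove [nbep] add [jtyyo,sgq] -> 8 lines: kkfjw cfh hukwb boq jtyyo sgq xxd ppr
Hunk 4: at line 3 remove [boq,jtyyo,sgq] add [zaubw] -> 6 lines: kkfjw cfh hukwb zaubw xxd ppr
Hunk 5: at line 1 remove [hukwb] add [bgye,dsc,ypcrw] -> 8 lines: kkfjw cfh bgye dsc ypcrw zaubw xxd ppr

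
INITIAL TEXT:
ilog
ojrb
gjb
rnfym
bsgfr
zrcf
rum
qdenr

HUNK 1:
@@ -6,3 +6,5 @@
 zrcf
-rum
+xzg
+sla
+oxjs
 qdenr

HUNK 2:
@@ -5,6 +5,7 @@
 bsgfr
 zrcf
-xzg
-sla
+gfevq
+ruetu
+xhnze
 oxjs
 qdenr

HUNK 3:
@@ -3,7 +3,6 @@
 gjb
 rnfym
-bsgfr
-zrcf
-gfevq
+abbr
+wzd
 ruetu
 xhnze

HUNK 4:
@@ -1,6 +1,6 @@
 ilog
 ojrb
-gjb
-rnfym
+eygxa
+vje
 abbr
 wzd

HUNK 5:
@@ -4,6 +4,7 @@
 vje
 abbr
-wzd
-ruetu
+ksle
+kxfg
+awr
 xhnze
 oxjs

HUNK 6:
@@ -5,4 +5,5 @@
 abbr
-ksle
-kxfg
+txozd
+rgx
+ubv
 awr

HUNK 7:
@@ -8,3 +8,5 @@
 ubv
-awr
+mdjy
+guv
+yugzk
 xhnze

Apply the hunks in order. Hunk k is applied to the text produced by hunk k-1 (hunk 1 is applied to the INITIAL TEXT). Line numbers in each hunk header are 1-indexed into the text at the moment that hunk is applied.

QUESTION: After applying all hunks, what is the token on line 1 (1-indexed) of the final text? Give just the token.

Hunk 1: at line 6 remove [rum] add [xzg,sla,oxjs] -> 10 lines: ilog ojrb gjb rnfym bsgfr zrcf xzg sla oxjs qdenr
Hunk 2: at line 5 remove [xzg,sla] add [gfevq,ruetu,xhnze] -> 11 lines: ilog ojrb gjb rnfym bsgfr zrcf gfevq ruetu xhnze oxjs qdenr
Hunk 3: at line 3 remove [bsgfr,zrcf,gfevq] add [abbr,wzd] -> 10 lines: ilog ojrb gjb rnfym abbr wzd ruetu xhnze oxjs qdenr
Hunk 4: at line 1 remove [gjb,rnfym] add [eygxa,vje] -> 10 lines: ilog ojrb eygxa vje abbr wzd ruetu xhnze oxjs qdenr
Hunk 5: at line 4 remove [wzd,ruetu] add [ksle,kxfg,awr] -> 11 lines: ilog ojrb eygxa vje abbr ksle kxfg awr xhnze oxjs qdenr
Hunk 6: at line 5 remove [ksle,kxfg] add [txozd,rgx,ubv] -> 12 lines: ilog ojrb eygxa vje abbr txozd rgx ubv awr xhnze oxjs qdenr
Hunk 7: at line 8 remove [awr] add [mdjy,guv,yugzk] -> 14 lines: ilog ojrb eygxa vje abbr txozd rgx ubv mdjy guv yugzk xhnze oxjs qdenr
Final line 1: ilog

Answer: ilog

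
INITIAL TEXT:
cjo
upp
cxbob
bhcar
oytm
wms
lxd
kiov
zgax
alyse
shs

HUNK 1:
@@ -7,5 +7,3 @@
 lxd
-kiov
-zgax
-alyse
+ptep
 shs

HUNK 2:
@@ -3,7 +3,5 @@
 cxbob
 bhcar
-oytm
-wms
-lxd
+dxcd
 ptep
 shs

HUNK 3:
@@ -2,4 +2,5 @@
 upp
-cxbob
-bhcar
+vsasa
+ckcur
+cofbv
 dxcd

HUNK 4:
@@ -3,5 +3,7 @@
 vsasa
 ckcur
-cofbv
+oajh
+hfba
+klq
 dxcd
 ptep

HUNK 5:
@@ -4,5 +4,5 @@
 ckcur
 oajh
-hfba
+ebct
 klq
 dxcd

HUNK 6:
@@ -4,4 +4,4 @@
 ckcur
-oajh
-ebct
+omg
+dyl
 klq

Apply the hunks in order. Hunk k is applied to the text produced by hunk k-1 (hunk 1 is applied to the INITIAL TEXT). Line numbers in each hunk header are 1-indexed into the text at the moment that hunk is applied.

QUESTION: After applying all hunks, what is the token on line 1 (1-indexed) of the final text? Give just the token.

Hunk 1: at line 7 remove [kiov,zgax,alyse] add [ptep] -> 9 lines: cjo upp cxbob bhcar oytm wms lxd ptep shs
Hunk 2: at line 3 remove [oytm,wms,lxd] add [dxcd] -> 7 lines: cjo upp cxbob bhcar dxcd ptep shs
Hunk 3: at line 2 remove [cxbob,bhcar] add [vsasa,ckcur,cofbv] -> 8 lines: cjo upp vsasa ckcur cofbv dxcd ptep shs
Hunk 4: at line 3 remove [cofbv] add [oajh,hfba,klq] -> 10 lines: cjo upp vsasa ckcur oajh hfba klq dxcd ptep shs
Hunk 5: at line 4 remove [hfba] add [ebct] -> 10 lines: cjo upp vsasa ckcur oajh ebct klq dxcd ptep shs
Hunk 6: at line 4 remove [oajh,ebct] add [omg,dyl] -> 10 lines: cjo upp vsasa ckcur omg dyl klq dxcd ptep shs
Final line 1: cjo

Answer: cjo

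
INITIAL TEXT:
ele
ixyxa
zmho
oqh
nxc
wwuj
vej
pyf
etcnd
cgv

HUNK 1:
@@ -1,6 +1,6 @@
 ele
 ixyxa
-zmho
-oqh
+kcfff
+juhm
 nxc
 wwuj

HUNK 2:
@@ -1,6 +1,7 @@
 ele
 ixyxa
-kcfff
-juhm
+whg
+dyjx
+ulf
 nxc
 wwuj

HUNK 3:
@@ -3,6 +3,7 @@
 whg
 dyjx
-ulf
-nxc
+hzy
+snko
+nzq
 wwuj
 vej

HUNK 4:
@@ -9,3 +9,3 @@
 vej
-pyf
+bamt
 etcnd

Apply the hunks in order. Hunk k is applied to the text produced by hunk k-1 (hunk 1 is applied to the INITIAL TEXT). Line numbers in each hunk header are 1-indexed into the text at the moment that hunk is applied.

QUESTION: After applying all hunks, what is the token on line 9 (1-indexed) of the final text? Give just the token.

Answer: vej

Derivation:
Hunk 1: at line 1 remove [zmho,oqh] add [kcfff,juhm] -> 10 lines: ele ixyxa kcfff juhm nxc wwuj vej pyf etcnd cgv
Hunk 2: at line 1 remove [kcfff,juhm] add [whg,dyjx,ulf] -> 11 lines: ele ixyxa whg dyjx ulf nxc wwuj vej pyf etcnd cgv
Hunk 3: at line 3 remove [ulf,nxc] add [hzy,snko,nzq] -> 12 lines: ele ixyxa whg dyjx hzy snko nzq wwuj vej pyf etcnd cgv
Hunk 4: at line 9 remove [pyf] add [bamt] -> 12 lines: ele ixyxa whg dyjx hzy snko nzq wwuj vej bamt etcnd cgv
Final line 9: vej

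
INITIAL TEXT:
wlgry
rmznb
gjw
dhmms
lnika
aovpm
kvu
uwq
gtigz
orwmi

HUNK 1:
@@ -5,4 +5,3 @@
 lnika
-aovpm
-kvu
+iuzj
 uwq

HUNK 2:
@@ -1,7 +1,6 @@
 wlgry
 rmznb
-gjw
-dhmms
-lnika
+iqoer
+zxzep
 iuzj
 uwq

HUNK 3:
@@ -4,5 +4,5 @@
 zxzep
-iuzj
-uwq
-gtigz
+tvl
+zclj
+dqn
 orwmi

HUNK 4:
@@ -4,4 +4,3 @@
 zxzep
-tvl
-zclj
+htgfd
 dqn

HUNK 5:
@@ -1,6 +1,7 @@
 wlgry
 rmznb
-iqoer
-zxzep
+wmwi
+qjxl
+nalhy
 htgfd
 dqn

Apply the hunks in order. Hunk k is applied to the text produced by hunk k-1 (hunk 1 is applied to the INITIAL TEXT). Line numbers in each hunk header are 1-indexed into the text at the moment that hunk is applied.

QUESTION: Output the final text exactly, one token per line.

Answer: wlgry
rmznb
wmwi
qjxl
nalhy
htgfd
dqn
orwmi

Derivation:
Hunk 1: at line 5 remove [aovpm,kvu] add [iuzj] -> 9 lines: wlgry rmznb gjw dhmms lnika iuzj uwq gtigz orwmi
Hunk 2: at line 1 remove [gjw,dhmms,lnika] add [iqoer,zxzep] -> 8 lines: wlgry rmznb iqoer zxzep iuzj uwq gtigz orwmi
Hunk 3: at line 4 remove [iuzj,uwq,gtigz] add [tvl,zclj,dqn] -> 8 lines: wlgry rmznb iqoer zxzep tvl zclj dqn orwmi
Hunk 4: at line 4 remove [tvl,zclj] add [htgfd] -> 7 lines: wlgry rmznb iqoer zxzep htgfd dqn orwmi
Hunk 5: at line 1 remove [iqoer,zxzep] add [wmwi,qjxl,nalhy] -> 8 lines: wlgry rmznb wmwi qjxl nalhy htgfd dqn orwmi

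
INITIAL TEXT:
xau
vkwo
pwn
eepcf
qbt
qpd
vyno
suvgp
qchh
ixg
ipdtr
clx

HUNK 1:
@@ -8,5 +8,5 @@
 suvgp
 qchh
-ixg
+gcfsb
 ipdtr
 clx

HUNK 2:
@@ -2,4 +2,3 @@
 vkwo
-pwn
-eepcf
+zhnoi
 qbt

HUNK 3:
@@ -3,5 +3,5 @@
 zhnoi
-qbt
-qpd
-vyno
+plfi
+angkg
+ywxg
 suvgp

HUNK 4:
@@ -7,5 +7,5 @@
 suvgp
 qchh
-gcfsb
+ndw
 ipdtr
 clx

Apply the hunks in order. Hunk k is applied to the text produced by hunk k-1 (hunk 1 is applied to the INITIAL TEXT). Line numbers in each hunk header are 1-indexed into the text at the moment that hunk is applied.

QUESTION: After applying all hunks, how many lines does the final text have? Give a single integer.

Answer: 11

Derivation:
Hunk 1: at line 8 remove [ixg] add [gcfsb] -> 12 lines: xau vkwo pwn eepcf qbt qpd vyno suvgp qchh gcfsb ipdtr clx
Hunk 2: at line 2 remove [pwn,eepcf] add [zhnoi] -> 11 lines: xau vkwo zhnoi qbt qpd vyno suvgp qchh gcfsb ipdtr clx
Hunk 3: at line 3 remove [qbt,qpd,vyno] add [plfi,angkg,ywxg] -> 11 lines: xau vkwo zhnoi plfi angkg ywxg suvgp qchh gcfsb ipdtr clx
Hunk 4: at line 7 remove [gcfsb] add [ndw] -> 11 lines: xau vkwo zhnoi plfi angkg ywxg suvgp qchh ndw ipdtr clx
Final line count: 11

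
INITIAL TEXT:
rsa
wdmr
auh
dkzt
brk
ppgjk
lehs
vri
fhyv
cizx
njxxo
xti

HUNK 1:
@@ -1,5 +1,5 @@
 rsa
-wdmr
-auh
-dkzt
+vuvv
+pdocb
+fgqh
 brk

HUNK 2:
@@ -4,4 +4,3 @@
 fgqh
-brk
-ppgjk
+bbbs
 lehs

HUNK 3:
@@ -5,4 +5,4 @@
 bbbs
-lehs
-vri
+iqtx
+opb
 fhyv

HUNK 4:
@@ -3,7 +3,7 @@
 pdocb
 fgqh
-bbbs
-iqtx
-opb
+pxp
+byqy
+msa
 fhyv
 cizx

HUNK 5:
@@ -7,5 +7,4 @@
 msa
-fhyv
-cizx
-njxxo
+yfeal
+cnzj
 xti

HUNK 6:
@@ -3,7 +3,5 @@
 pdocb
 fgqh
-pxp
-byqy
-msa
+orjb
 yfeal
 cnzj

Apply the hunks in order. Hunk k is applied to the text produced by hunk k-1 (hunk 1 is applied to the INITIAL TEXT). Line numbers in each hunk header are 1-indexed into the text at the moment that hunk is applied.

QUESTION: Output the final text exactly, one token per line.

Hunk 1: at line 1 remove [wdmr,auh,dkzt] add [vuvv,pdocb,fgqh] -> 12 lines: rsa vuvv pdocb fgqh brk ppgjk lehs vri fhyv cizx njxxo xti
Hunk 2: at line 4 remove [brk,ppgjk] add [bbbs] -> 11 lines: rsa vuvv pdocb fgqh bbbs lehs vri fhyv cizx njxxo xti
Hunk 3: at line 5 remove [lehs,vri] add [iqtx,opb] -> 11 lines: rsa vuvv pdocb fgqh bbbs iqtx opb fhyv cizx njxxo xti
Hunk 4: at line 3 remove [bbbs,iqtx,opb] add [pxp,byqy,msa] -> 11 lines: rsa vuvv pdocb fgqh pxp byqy msa fhyv cizx njxxo xti
Hunk 5: at line 7 remove [fhyv,cizx,njxxo] add [yfeal,cnzj] -> 10 lines: rsa vuvv pdocb fgqh pxp byqy msa yfeal cnzj xti
Hunk 6: at line 3 remove [pxp,byqy,msa] add [orjb] -> 8 lines: rsa vuvv pdocb fgqh orjb yfeal cnzj xti

Answer: rsa
vuvv
pdocb
fgqh
orjb
yfeal
cnzj
xti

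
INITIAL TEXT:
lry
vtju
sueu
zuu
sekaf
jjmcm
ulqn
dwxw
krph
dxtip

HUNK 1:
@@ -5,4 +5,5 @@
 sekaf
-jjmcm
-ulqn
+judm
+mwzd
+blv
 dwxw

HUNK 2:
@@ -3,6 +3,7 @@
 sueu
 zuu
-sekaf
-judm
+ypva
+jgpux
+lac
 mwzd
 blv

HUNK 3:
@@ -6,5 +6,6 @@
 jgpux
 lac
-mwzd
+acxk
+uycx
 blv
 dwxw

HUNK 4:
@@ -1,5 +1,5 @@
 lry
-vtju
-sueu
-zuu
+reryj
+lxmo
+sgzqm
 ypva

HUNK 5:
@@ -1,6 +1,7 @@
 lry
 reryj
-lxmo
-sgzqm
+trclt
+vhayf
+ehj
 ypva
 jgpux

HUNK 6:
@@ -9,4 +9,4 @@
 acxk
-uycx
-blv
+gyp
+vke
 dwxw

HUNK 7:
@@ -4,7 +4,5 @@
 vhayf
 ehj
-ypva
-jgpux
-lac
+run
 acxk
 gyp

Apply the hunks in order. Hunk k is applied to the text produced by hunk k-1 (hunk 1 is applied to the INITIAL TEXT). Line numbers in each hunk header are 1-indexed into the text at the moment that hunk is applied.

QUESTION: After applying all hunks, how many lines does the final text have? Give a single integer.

Hunk 1: at line 5 remove [jjmcm,ulqn] add [judm,mwzd,blv] -> 11 lines: lry vtju sueu zuu sekaf judm mwzd blv dwxw krph dxtip
Hunk 2: at line 3 remove [sekaf,judm] add [ypva,jgpux,lac] -> 12 lines: lry vtju sueu zuu ypva jgpux lac mwzd blv dwxw krph dxtip
Hunk 3: at line 6 remove [mwzd] add [acxk,uycx] -> 13 lines: lry vtju sueu zuu ypva jgpux lac acxk uycx blv dwxw krph dxtip
Hunk 4: at line 1 remove [vtju,sueu,zuu] add [reryj,lxmo,sgzqm] -> 13 lines: lry reryj lxmo sgzqm ypva jgpux lac acxk uycx blv dwxw krph dxtip
Hunk 5: at line 1 remove [lxmo,sgzqm] add [trclt,vhayf,ehj] -> 14 lines: lry reryj trclt vhayf ehj ypva jgpux lac acxk uycx blv dwxw krph dxtip
Hunk 6: at line 9 remove [uycx,blv] add [gyp,vke] -> 14 lines: lry reryj trclt vhayf ehj ypva jgpux lac acxk gyp vke dwxw krph dxtip
Hunk 7: at line 4 remove [ypva,jgpux,lac] add [run] -> 12 lines: lry reryj trclt vhayf ehj run acxk gyp vke dwxw krph dxtip
Final line count: 12

Answer: 12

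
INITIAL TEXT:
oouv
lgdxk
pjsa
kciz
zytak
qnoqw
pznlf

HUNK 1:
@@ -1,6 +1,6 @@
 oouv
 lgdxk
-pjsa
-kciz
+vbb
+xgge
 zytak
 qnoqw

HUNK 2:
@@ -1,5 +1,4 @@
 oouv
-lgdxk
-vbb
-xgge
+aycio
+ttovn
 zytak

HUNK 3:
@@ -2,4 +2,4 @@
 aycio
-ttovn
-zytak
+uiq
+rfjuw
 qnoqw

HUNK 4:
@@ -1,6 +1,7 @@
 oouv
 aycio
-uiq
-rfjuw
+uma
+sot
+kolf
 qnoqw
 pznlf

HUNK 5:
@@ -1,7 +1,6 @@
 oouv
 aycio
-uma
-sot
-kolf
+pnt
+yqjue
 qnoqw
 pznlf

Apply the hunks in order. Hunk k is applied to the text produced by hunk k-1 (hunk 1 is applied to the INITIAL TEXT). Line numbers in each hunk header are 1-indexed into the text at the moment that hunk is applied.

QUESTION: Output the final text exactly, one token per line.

Answer: oouv
aycio
pnt
yqjue
qnoqw
pznlf

Derivation:
Hunk 1: at line 1 remove [pjsa,kciz] add [vbb,xgge] -> 7 lines: oouv lgdxk vbb xgge zytak qnoqw pznlf
Hunk 2: at line 1 remove [lgdxk,vbb,xgge] add [aycio,ttovn] -> 6 lines: oouv aycio ttovn zytak qnoqw pznlf
Hunk 3: at line 2 remove [ttovn,zytak] add [uiq,rfjuw] -> 6 lines: oouv aycio uiq rfjuw qnoqw pznlf
Hunk 4: at line 1 remove [uiq,rfjuw] add [uma,sot,kolf] -> 7 lines: oouv aycio uma sot kolf qnoqw pznlf
Hunk 5: at line 1 remove [uma,sot,kolf] add [pnt,yqjue] -> 6 lines: oouv aycio pnt yqjue qnoqw pznlf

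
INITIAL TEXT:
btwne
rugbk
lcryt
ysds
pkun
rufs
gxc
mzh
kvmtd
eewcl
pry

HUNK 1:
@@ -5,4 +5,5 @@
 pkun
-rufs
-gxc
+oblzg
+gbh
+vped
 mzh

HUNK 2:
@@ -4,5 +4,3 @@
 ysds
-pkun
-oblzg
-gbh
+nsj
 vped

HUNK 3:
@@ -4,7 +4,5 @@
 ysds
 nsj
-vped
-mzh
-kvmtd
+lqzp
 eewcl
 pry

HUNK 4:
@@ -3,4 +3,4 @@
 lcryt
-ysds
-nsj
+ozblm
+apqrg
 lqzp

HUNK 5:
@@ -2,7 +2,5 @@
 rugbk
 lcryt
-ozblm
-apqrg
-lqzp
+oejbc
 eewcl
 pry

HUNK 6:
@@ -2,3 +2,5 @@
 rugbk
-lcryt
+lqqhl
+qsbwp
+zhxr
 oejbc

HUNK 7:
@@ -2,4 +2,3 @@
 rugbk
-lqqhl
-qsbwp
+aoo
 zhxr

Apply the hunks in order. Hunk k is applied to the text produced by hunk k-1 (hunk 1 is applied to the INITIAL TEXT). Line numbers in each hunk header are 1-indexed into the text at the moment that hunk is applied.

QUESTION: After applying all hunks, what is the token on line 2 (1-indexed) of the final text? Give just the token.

Answer: rugbk

Derivation:
Hunk 1: at line 5 remove [rufs,gxc] add [oblzg,gbh,vped] -> 12 lines: btwne rugbk lcryt ysds pkun oblzg gbh vped mzh kvmtd eewcl pry
Hunk 2: at line 4 remove [pkun,oblzg,gbh] add [nsj] -> 10 lines: btwne rugbk lcryt ysds nsj vped mzh kvmtd eewcl pry
Hunk 3: at line 4 remove [vped,mzh,kvmtd] add [lqzp] -> 8 lines: btwne rugbk lcryt ysds nsj lqzp eewcl pry
Hunk 4: at line 3 remove [ysds,nsj] add [ozblm,apqrg] -> 8 lines: btwne rugbk lcryt ozblm apqrg lqzp eewcl pry
Hunk 5: at line 2 remove [ozblm,apqrg,lqzp] add [oejbc] -> 6 lines: btwne rugbk lcryt oejbc eewcl pry
Hunk 6: at line 2 remove [lcryt] add [lqqhl,qsbwp,zhxr] -> 8 lines: btwne rugbk lqqhl qsbwp zhxr oejbc eewcl pry
Hunk 7: at line 2 remove [lqqhl,qsbwp] add [aoo] -> 7 lines: btwne rugbk aoo zhxr oejbc eewcl pry
Final line 2: rugbk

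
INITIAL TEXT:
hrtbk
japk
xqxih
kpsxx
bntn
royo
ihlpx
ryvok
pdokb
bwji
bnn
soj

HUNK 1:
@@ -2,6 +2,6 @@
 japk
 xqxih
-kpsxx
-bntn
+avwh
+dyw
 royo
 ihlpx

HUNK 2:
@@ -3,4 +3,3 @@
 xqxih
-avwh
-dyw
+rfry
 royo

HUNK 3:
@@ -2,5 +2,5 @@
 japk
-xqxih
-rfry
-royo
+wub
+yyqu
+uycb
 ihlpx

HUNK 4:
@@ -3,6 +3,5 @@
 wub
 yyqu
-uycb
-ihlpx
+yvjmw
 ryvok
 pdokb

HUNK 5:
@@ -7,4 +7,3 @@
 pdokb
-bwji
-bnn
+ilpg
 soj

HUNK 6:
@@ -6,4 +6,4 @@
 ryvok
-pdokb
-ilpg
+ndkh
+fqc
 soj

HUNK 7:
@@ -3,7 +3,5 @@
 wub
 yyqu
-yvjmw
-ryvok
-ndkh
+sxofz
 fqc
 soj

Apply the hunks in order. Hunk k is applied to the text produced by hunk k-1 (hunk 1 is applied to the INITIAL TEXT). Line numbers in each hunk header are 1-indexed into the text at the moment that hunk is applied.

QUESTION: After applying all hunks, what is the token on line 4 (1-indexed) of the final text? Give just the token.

Hunk 1: at line 2 remove [kpsxx,bntn] add [avwh,dyw] -> 12 lines: hrtbk japk xqxih avwh dyw royo ihlpx ryvok pdokb bwji bnn soj
Hunk 2: at line 3 remove [avwh,dyw] add [rfry] -> 11 lines: hrtbk japk xqxih rfry royo ihlpx ryvok pdokb bwji bnn soj
Hunk 3: at line 2 remove [xqxih,rfry,royo] add [wub,yyqu,uycb] -> 11 lines: hrtbk japk wub yyqu uycb ihlpx ryvok pdokb bwji bnn soj
Hunk 4: at line 3 remove [uycb,ihlpx] add [yvjmw] -> 10 lines: hrtbk japk wub yyqu yvjmw ryvok pdokb bwji bnn soj
Hunk 5: at line 7 remove [bwji,bnn] add [ilpg] -> 9 lines: hrtbk japk wub yyqu yvjmw ryvok pdokb ilpg soj
Hunk 6: at line 6 remove [pdokb,ilpg] add [ndkh,fqc] -> 9 lines: hrtbk japk wub yyqu yvjmw ryvok ndkh fqc soj
Hunk 7: at line 3 remove [yvjmw,ryvok,ndkh] add [sxofz] -> 7 lines: hrtbk japk wub yyqu sxofz fqc soj
Final line 4: yyqu

Answer: yyqu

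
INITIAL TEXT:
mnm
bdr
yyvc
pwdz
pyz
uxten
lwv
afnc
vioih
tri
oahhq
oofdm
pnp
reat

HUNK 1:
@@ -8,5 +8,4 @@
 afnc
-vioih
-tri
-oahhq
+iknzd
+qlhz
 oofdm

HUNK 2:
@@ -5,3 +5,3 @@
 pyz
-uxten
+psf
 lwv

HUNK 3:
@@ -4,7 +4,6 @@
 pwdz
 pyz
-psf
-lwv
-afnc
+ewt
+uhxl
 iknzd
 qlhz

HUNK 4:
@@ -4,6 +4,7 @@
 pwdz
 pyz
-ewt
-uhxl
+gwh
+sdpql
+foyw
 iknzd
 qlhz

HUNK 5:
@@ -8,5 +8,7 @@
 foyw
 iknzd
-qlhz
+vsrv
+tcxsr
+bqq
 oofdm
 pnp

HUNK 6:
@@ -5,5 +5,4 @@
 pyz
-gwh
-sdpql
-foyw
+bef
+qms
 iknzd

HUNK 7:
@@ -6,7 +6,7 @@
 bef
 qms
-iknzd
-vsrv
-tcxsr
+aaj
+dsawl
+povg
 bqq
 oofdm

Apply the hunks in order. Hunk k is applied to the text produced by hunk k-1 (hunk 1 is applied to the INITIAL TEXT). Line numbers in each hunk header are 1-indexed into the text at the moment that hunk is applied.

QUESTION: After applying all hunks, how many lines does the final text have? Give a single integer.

Hunk 1: at line 8 remove [vioih,tri,oahhq] add [iknzd,qlhz] -> 13 lines: mnm bdr yyvc pwdz pyz uxten lwv afnc iknzd qlhz oofdm pnp reat
Hunk 2: at line 5 remove [uxten] add [psf] -> 13 lines: mnm bdr yyvc pwdz pyz psf lwv afnc iknzd qlhz oofdm pnp reat
Hunk 3: at line 4 remove [psf,lwv,afnc] add [ewt,uhxl] -> 12 lines: mnm bdr yyvc pwdz pyz ewt uhxl iknzd qlhz oofdm pnp reat
Hunk 4: at line 4 remove [ewt,uhxl] add [gwh,sdpql,foyw] -> 13 lines: mnm bdr yyvc pwdz pyz gwh sdpql foyw iknzd qlhz oofdm pnp reat
Hunk 5: at line 8 remove [qlhz] add [vsrv,tcxsr,bqq] -> 15 lines: mnm bdr yyvc pwdz pyz gwh sdpql foyw iknzd vsrv tcxsr bqq oofdm pnp reat
Hunk 6: at line 5 remove [gwh,sdpql,foyw] add [bef,qms] -> 14 lines: mnm bdr yyvc pwdz pyz bef qms iknzd vsrv tcxsr bqq oofdm pnp reat
Hunk 7: at line 6 remove [iknzd,vsrv,tcxsr] add [aaj,dsawl,povg] -> 14 lines: mnm bdr yyvc pwdz pyz bef qms aaj dsawl povg bqq oofdm pnp reat
Final line count: 14

Answer: 14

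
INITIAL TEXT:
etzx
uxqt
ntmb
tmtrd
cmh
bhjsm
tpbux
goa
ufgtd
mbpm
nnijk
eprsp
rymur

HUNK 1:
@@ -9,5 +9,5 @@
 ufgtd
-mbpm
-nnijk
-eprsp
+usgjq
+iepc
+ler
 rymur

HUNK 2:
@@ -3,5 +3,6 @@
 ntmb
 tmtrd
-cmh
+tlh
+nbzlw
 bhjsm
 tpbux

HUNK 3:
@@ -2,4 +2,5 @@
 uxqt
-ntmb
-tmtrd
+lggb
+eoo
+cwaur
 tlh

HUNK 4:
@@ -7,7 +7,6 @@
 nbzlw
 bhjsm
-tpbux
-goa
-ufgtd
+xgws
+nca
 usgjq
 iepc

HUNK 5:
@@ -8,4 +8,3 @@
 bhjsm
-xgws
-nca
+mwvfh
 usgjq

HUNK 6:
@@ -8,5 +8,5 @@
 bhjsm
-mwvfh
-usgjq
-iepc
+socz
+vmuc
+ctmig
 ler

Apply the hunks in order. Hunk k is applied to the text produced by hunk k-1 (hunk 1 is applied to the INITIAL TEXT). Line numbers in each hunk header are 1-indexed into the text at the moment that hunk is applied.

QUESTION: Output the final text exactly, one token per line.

Answer: etzx
uxqt
lggb
eoo
cwaur
tlh
nbzlw
bhjsm
socz
vmuc
ctmig
ler
rymur

Derivation:
Hunk 1: at line 9 remove [mbpm,nnijk,eprsp] add [usgjq,iepc,ler] -> 13 lines: etzx uxqt ntmb tmtrd cmh bhjsm tpbux goa ufgtd usgjq iepc ler rymur
Hunk 2: at line 3 remove [cmh] add [tlh,nbzlw] -> 14 lines: etzx uxqt ntmb tmtrd tlh nbzlw bhjsm tpbux goa ufgtd usgjq iepc ler rymur
Hunk 3: at line 2 remove [ntmb,tmtrd] add [lggb,eoo,cwaur] -> 15 lines: etzx uxqt lggb eoo cwaur tlh nbzlw bhjsm tpbux goa ufgtd usgjq iepc ler rymur
Hunk 4: at line 7 remove [tpbux,goa,ufgtd] add [xgws,nca] -> 14 lines: etzx uxqt lggb eoo cwaur tlh nbzlw bhjsm xgws nca usgjq iepc ler rymur
Hunk 5: at line 8 remove [xgws,nca] add [mwvfh] -> 13 lines: etzx uxqt lggb eoo cwaur tlh nbzlw bhjsm mwvfh usgjq iepc ler rymur
Hunk 6: at line 8 remove [mwvfh,usgjq,iepc] add [socz,vmuc,ctmig] -> 13 lines: etzx uxqt lggb eoo cwaur tlh nbzlw bhjsm socz vmuc ctmig ler rymur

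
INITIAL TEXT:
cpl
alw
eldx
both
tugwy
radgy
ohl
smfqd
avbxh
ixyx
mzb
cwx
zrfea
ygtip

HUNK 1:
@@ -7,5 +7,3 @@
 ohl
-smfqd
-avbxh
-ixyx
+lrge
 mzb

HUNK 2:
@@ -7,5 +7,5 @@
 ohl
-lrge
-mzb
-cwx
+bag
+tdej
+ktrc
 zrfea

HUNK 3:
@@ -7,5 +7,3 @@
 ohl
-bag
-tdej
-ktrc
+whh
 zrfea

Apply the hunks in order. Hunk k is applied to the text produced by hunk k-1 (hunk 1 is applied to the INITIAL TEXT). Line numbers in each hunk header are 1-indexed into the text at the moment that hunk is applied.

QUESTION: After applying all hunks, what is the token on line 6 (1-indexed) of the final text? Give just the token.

Answer: radgy

Derivation:
Hunk 1: at line 7 remove [smfqd,avbxh,ixyx] add [lrge] -> 12 lines: cpl alw eldx both tugwy radgy ohl lrge mzb cwx zrfea ygtip
Hunk 2: at line 7 remove [lrge,mzb,cwx] add [bag,tdej,ktrc] -> 12 lines: cpl alw eldx both tugwy radgy ohl bag tdej ktrc zrfea ygtip
Hunk 3: at line 7 remove [bag,tdej,ktrc] add [whh] -> 10 lines: cpl alw eldx both tugwy radgy ohl whh zrfea ygtip
Final line 6: radgy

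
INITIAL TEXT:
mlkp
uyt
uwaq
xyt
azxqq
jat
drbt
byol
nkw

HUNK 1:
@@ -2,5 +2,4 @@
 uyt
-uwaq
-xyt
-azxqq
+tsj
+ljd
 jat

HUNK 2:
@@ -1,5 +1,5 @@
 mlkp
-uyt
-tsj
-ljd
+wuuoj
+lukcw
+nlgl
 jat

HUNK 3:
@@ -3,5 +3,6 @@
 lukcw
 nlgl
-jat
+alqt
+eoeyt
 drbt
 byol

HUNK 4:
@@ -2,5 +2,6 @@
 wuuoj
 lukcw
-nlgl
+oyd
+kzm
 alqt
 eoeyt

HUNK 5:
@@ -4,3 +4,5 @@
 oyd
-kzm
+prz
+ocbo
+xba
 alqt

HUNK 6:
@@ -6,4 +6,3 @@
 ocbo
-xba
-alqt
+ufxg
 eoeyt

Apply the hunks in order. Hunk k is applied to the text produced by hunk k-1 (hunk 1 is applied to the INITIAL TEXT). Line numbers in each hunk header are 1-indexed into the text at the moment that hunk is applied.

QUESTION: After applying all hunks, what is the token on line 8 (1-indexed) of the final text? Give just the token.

Answer: eoeyt

Derivation:
Hunk 1: at line 2 remove [uwaq,xyt,azxqq] add [tsj,ljd] -> 8 lines: mlkp uyt tsj ljd jat drbt byol nkw
Hunk 2: at line 1 remove [uyt,tsj,ljd] add [wuuoj,lukcw,nlgl] -> 8 lines: mlkp wuuoj lukcw nlgl jat drbt byol nkw
Hunk 3: at line 3 remove [jat] add [alqt,eoeyt] -> 9 lines: mlkp wuuoj lukcw nlgl alqt eoeyt drbt byol nkw
Hunk 4: at line 2 remove [nlgl] add [oyd,kzm] -> 10 lines: mlkp wuuoj lukcw oyd kzm alqt eoeyt drbt byol nkw
Hunk 5: at line 4 remove [kzm] add [prz,ocbo,xba] -> 12 lines: mlkp wuuoj lukcw oyd prz ocbo xba alqt eoeyt drbt byol nkw
Hunk 6: at line 6 remove [xba,alqt] add [ufxg] -> 11 lines: mlkp wuuoj lukcw oyd prz ocbo ufxg eoeyt drbt byol nkw
Final line 8: eoeyt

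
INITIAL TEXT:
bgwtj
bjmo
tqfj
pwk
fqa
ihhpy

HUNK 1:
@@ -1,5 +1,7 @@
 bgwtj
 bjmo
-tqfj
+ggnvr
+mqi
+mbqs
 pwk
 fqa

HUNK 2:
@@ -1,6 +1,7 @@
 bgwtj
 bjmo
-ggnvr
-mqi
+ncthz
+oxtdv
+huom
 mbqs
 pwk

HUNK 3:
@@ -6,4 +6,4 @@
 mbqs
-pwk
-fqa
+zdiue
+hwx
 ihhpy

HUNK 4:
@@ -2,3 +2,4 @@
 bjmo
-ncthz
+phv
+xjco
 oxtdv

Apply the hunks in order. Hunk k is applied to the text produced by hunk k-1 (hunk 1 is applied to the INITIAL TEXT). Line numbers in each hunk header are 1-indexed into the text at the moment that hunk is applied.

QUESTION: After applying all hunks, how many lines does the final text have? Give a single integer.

Hunk 1: at line 1 remove [tqfj] add [ggnvr,mqi,mbqs] -> 8 lines: bgwtj bjmo ggnvr mqi mbqs pwk fqa ihhpy
Hunk 2: at line 1 remove [ggnvr,mqi] add [ncthz,oxtdv,huom] -> 9 lines: bgwtj bjmo ncthz oxtdv huom mbqs pwk fqa ihhpy
Hunk 3: at line 6 remove [pwk,fqa] add [zdiue,hwx] -> 9 lines: bgwtj bjmo ncthz oxtdv huom mbqs zdiue hwx ihhpy
Hunk 4: at line 2 remove [ncthz] add [phv,xjco] -> 10 lines: bgwtj bjmo phv xjco oxtdv huom mbqs zdiue hwx ihhpy
Final line count: 10

Answer: 10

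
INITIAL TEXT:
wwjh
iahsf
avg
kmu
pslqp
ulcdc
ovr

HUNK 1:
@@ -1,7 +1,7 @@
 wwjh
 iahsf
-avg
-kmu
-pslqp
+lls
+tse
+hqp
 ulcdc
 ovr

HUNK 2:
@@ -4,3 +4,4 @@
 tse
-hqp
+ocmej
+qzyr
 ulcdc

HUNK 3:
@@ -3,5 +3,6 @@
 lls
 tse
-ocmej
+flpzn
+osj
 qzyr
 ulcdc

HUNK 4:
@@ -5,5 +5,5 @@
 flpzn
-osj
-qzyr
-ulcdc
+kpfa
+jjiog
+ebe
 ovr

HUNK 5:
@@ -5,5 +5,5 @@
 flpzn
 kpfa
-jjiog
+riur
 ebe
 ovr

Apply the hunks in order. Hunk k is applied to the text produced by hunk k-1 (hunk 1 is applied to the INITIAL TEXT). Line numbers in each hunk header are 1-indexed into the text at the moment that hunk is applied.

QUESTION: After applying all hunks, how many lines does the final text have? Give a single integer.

Answer: 9

Derivation:
Hunk 1: at line 1 remove [avg,kmu,pslqp] add [lls,tse,hqp] -> 7 lines: wwjh iahsf lls tse hqp ulcdc ovr
Hunk 2: at line 4 remove [hqp] add [ocmej,qzyr] -> 8 lines: wwjh iahsf lls tse ocmej qzyr ulcdc ovr
Hunk 3: at line 3 remove [ocmej] add [flpzn,osj] -> 9 lines: wwjh iahsf lls tse flpzn osj qzyr ulcdc ovr
Hunk 4: at line 5 remove [osj,qzyr,ulcdc] add [kpfa,jjiog,ebe] -> 9 lines: wwjh iahsf lls tse flpzn kpfa jjiog ebe ovr
Hunk 5: at line 5 remove [jjiog] add [riur] -> 9 lines: wwjh iahsf lls tse flpzn kpfa riur ebe ovr
Final line count: 9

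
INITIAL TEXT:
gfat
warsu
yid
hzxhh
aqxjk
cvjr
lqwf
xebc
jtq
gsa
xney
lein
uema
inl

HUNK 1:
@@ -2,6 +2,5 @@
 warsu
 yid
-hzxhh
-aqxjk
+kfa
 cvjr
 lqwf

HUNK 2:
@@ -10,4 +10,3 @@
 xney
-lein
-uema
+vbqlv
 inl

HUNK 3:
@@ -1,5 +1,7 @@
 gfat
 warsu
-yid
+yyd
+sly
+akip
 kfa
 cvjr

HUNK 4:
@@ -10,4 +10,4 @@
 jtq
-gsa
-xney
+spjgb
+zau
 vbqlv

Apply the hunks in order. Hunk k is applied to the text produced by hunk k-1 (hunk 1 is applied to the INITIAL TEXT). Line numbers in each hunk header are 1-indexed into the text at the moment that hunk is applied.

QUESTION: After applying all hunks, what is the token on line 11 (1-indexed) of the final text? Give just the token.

Hunk 1: at line 2 remove [hzxhh,aqxjk] add [kfa] -> 13 lines: gfat warsu yid kfa cvjr lqwf xebc jtq gsa xney lein uema inl
Hunk 2: at line 10 remove [lein,uema] add [vbqlv] -> 12 lines: gfat warsu yid kfa cvjr lqwf xebc jtq gsa xney vbqlv inl
Hunk 3: at line 1 remove [yid] add [yyd,sly,akip] -> 14 lines: gfat warsu yyd sly akip kfa cvjr lqwf xebc jtq gsa xney vbqlv inl
Hunk 4: at line 10 remove [gsa,xney] add [spjgb,zau] -> 14 lines: gfat warsu yyd sly akip kfa cvjr lqwf xebc jtq spjgb zau vbqlv inl
Final line 11: spjgb

Answer: spjgb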